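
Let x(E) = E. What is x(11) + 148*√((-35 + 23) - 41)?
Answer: 11 + 148*I*√53 ≈ 11.0 + 1077.5*I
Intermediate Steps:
x(11) + 148*√((-35 + 23) - 41) = 11 + 148*√((-35 + 23) - 41) = 11 + 148*√(-12 - 41) = 11 + 148*√(-53) = 11 + 148*(I*√53) = 11 + 148*I*√53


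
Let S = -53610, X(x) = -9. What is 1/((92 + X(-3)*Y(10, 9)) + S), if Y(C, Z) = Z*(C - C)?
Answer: -1/53518 ≈ -1.8685e-5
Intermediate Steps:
Y(C, Z) = 0 (Y(C, Z) = Z*0 = 0)
1/((92 + X(-3)*Y(10, 9)) + S) = 1/((92 - 9*0) - 53610) = 1/((92 + 0) - 53610) = 1/(92 - 53610) = 1/(-53518) = -1/53518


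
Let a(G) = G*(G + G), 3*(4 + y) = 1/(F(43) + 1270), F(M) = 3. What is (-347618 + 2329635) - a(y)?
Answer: 28906777591687/14584761 ≈ 1.9820e+6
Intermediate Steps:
y = -15275/3819 (y = -4 + 1/(3*(3 + 1270)) = -4 + (⅓)/1273 = -4 + (⅓)*(1/1273) = -4 + 1/3819 = -15275/3819 ≈ -3.9997)
a(G) = 2*G² (a(G) = G*(2*G) = 2*G²)
(-347618 + 2329635) - a(y) = (-347618 + 2329635) - 2*(-15275/3819)² = 1982017 - 2*233325625/14584761 = 1982017 - 1*466651250/14584761 = 1982017 - 466651250/14584761 = 28906777591687/14584761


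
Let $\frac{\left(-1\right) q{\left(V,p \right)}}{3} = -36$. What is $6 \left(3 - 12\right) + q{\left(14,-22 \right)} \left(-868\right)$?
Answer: $-93798$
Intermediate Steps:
$q{\left(V,p \right)} = 108$ ($q{\left(V,p \right)} = \left(-3\right) \left(-36\right) = 108$)
$6 \left(3 - 12\right) + q{\left(14,-22 \right)} \left(-868\right) = 6 \left(3 - 12\right) + 108 \left(-868\right) = 6 \left(-9\right) - 93744 = -54 - 93744 = -93798$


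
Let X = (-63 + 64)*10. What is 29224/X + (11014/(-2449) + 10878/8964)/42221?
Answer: 2257239023942717/772392240630 ≈ 2922.4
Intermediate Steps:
X = 10 (X = 1*10 = 10)
29224/X + (11014/(-2449) + 10878/8964)/42221 = 29224/10 + (11014/(-2449) + 10878/8964)/42221 = 29224*(⅒) + (11014*(-1/2449) + 10878*(1/8964))*(1/42221) = 14612/5 + (-11014/2449 + 1813/1494)*(1/42221) = 14612/5 - 12014879/3658806*1/42221 = 14612/5 - 12014879/154478448126 = 2257239023942717/772392240630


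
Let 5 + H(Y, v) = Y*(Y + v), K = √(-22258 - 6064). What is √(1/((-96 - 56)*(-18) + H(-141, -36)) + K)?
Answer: √(6922 + 22807103984*I*√2)/13844 ≈ 9.1731 + 9.1731*I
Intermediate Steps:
K = 119*I*√2 (K = √(-28322) = 119*I*√2 ≈ 168.29*I)
H(Y, v) = -5 + Y*(Y + v)
√(1/((-96 - 56)*(-18) + H(-141, -36)) + K) = √(1/((-96 - 56)*(-18) + (-5 + (-141)² - 141*(-36))) + 119*I*√2) = √(1/(-152*(-18) + (-5 + 19881 + 5076)) + 119*I*√2) = √(1/(2736 + 24952) + 119*I*√2) = √(1/27688 + 119*I*√2)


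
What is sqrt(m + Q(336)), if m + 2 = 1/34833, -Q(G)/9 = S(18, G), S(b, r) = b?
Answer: I*sqrt(198987378963)/34833 ≈ 12.806*I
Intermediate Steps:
Q(G) = -162 (Q(G) = -9*18 = -162)
m = -69665/34833 (m = -2 + 1/34833 = -69665/34833 ≈ -2.0000)
sqrt(m + Q(336)) = sqrt(-69665/34833 - 162) = sqrt(-5712611/34833) = I*sqrt(198987378963)/34833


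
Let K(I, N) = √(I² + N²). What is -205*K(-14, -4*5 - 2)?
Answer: -410*√170 ≈ -5345.8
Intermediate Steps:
-205*K(-14, -4*5 - 2) = -205*√((-14)² + (-4*5 - 2)²) = -205*√(196 + (-20 - 2)²) = -205*√(196 + (-22)²) = -205*√(196 + 484) = -410*√170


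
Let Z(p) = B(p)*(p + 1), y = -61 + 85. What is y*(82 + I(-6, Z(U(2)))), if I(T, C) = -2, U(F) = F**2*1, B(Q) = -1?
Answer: 1920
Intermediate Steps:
U(F) = F**2
y = 24
Z(p) = -1 - p (Z(p) = -(p + 1) = -(1 + p) = -1 - p)
y*(82 + I(-6, Z(U(2)))) = 24*(82 - 2) = 24*80 = 1920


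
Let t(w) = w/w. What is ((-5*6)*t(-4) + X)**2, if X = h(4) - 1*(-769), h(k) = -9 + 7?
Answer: 543169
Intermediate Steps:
t(w) = 1
h(k) = -2
X = 767 (X = -2 - 1*(-769) = -2 + 769 = 767)
((-5*6)*t(-4) + X)**2 = (-5*6*1 + 767)**2 = (-30*1 + 767)**2 = (-30 + 767)**2 = 737**2 = 543169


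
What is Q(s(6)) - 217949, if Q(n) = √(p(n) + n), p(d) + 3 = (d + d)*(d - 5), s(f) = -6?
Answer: -217949 + √123 ≈ -2.1794e+5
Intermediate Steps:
p(d) = -3 + 2*d*(-5 + d) (p(d) = -3 + (d + d)*(d - 5) = -3 + (2*d)*(-5 + d) = -3 + 2*d*(-5 + d))
Q(n) = √(-3 - 9*n + 2*n²) (Q(n) = √((-3 - 10*n + 2*n²) + n) = √(-3 - 9*n + 2*n²))
Q(s(6)) - 217949 = √(-3 - 9*(-6) + 2*(-6)²) - 217949 = √(-3 + 54 + 2*36) - 217949 = √(-3 + 54 + 72) - 217949 = √123 - 217949 = -217949 + √123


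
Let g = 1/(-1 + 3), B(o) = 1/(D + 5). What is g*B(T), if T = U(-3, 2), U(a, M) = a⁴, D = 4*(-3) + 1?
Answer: -1/12 ≈ -0.083333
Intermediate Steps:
D = -11 (D = -12 + 1 = -11)
T = 81 (T = (-3)⁴ = 81)
B(o) = -⅙ (B(o) = 1/(-11 + 5) = 1/(-6) = -⅙)
g = ½ (g = 1/2 = ½ ≈ 0.50000)
g*B(T) = (½)*(-⅙) = -1/12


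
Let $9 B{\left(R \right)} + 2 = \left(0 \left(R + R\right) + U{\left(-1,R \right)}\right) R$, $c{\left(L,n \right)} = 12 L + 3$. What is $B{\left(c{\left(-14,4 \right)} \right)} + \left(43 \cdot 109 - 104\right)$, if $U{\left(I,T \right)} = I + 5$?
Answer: $\frac{40585}{9} \approx 4509.4$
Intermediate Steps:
$U{\left(I,T \right)} = 5 + I$
$c{\left(L,n \right)} = 3 + 12 L$
$B{\left(R \right)} = - \frac{2}{9} + \frac{4 R}{9}$ ($B{\left(R \right)} = - \frac{2}{9} + \frac{\left(0 \left(R + R\right) + \left(5 - 1\right)\right) R}{9} = - \frac{2}{9} + \frac{\left(0 \cdot 2 R + 4\right) R}{9} = - \frac{2}{9} + \frac{\left(0 + 4\right) R}{9} = - \frac{2}{9} + \frac{4 R}{9}$)
$B{\left(c{\left(-14,4 \right)} \right)} + \left(43 \cdot 109 - 104\right) = \left(- \frac{2}{9} + \frac{4 \left(3 + 12 \left(-14\right)\right)}{9}\right) + \left(43 \cdot 109 - 104\right) = \left(- \frac{2}{9} + \frac{4 \left(3 - 168\right)}{9}\right) + \left(4687 - 104\right) = \left(- \frac{2}{9} + \frac{4}{9} \left(-165\right)\right) + 4583 = \left(- \frac{2}{9} - \frac{220}{3}\right) + 4583 = - \frac{662}{9} + 4583 = \frac{40585}{9}$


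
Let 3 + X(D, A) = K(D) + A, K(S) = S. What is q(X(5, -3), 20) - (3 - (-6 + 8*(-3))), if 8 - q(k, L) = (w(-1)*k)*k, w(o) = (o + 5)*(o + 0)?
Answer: -21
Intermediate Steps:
w(o) = o*(5 + o) (w(o) = (5 + o)*o = o*(5 + o))
X(D, A) = -3 + A + D (X(D, A) = -3 + (D + A) = -3 + (A + D) = -3 + A + D)
q(k, L) = 8 + 4*k**2 (q(k, L) = 8 - (-(5 - 1))*k*k = 8 - (-1*4)*k*k = 8 - (-4*k)*k = 8 - (-4)*k**2 = 8 + 4*k**2)
q(X(5, -3), 20) - (3 - (-6 + 8*(-3))) = (8 + 4*(-3 - 3 + 5)**2) - (3 - (-6 + 8*(-3))) = (8 + 4*(-1)**2) - (3 - (-6 - 24)) = (8 + 4*1) - (3 - 1*(-30)) = (8 + 4) - (3 + 30) = 12 - 1*33 = 12 - 33 = -21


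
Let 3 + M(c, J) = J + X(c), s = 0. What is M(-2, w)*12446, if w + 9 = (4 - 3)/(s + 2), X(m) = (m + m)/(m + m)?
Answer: -130683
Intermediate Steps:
X(m) = 1 (X(m) = (2*m)/((2*m)) = (2*m)*(1/(2*m)) = 1)
w = -17/2 (w = -9 + (4 - 3)/(0 + 2) = -9 + 1/2 = -9 + 1*(½) = -9 + ½ = -17/2 ≈ -8.5000)
M(c, J) = -2 + J (M(c, J) = -3 + (J + 1) = -3 + (1 + J) = -2 + J)
M(-2, w)*12446 = (-2 - 17/2)*12446 = -21/2*12446 = -130683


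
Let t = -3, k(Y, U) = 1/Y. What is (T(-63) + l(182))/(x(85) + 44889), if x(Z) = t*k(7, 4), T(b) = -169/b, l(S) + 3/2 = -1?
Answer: 23/5655960 ≈ 4.0665e-6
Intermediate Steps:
l(S) = -5/2 (l(S) = -3/2 - 1 = -5/2)
x(Z) = -3/7
(T(-63) + l(182))/(x(85) + 44889) = (-169/(-63) - 5/2)/(-3/7 + 44889) = (-169*(-1/63) - 5/2)/(314220/7) = (169/63 - 5/2)*(7/314220) = (23/126)*(7/314220) = 23/5655960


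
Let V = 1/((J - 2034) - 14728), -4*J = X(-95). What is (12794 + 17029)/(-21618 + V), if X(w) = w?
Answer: -1996739319/1447389958 ≈ -1.3795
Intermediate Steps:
J = 95/4 (J = -1/4*(-95) = 95/4 ≈ 23.750)
V = -4/66953 (V = 1/((95/4 - 2034) - 14728) = 1/(-8041/4 - 14728) = 1/(-66953/4) = -4/66953 ≈ -5.9743e-5)
(12794 + 17029)/(-21618 + V) = (12794 + 17029)/(-21618 - 4/66953) = 29823/(-1447389958/66953) = 29823*(-66953/1447389958) = -1996739319/1447389958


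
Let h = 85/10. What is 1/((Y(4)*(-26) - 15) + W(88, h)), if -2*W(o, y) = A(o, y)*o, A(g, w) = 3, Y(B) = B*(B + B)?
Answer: -1/979 ≈ -0.0010215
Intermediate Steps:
Y(B) = 2*B² (Y(B) = B*(2*B) = 2*B²)
h = 17/2 (h = 85*(⅒) = 17/2 ≈ 8.5000)
W(o, y) = -3*o/2
1/((Y(4)*(-26) - 15) + W(88, h)) = 1/(((2*4²)*(-26) - 15) - 3/2*88) = 1/(((2*16)*(-26) - 15) - 132) = 1/((32*(-26) - 15) - 132) = 1/((-832 - 15) - 132) = 1/(-847 - 132) = 1/(-979) = -1/979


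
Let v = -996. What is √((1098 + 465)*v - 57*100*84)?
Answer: 6*I*√56543 ≈ 1426.7*I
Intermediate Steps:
√((1098 + 465)*v - 57*100*84) = √((1098 + 465)*(-996) - 57*100*84) = √(1563*(-996) - 5700*84) = √(-1556748 - 478800) = √(-2035548) = 6*I*√56543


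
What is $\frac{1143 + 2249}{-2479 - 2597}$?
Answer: $- \frac{848}{1269} \approx -0.66824$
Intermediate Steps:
$\frac{1143 + 2249}{-2479 - 2597} = \frac{3392}{-5076} = 3392 \left(- \frac{1}{5076}\right) = - \frac{848}{1269}$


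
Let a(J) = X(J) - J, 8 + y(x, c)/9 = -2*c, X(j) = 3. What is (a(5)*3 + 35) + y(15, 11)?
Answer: -241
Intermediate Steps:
y(x, c) = -72 - 18*c (y(x, c) = -72 + 9*(-2*c) = -72 - 18*c)
a(J) = 3 - J
(a(5)*3 + 35) + y(15, 11) = ((3 - 1*5)*3 + 35) + (-72 - 18*11) = ((3 - 5)*3 + 35) + (-72 - 198) = (-2*3 + 35) - 270 = (-6 + 35) - 270 = 29 - 270 = -241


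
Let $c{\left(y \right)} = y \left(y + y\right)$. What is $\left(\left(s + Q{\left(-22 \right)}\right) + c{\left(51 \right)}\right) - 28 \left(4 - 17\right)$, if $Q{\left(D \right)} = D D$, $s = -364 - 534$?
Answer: $5152$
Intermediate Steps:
$s = -898$
$Q{\left(D \right)} = D^{2}$
$c{\left(y \right)} = 2 y^{2}$ ($c{\left(y \right)} = y 2 y = 2 y^{2}$)
$\left(\left(s + Q{\left(-22 \right)}\right) + c{\left(51 \right)}\right) - 28 \left(4 - 17\right) = \left(\left(-898 + \left(-22\right)^{2}\right) + 2 \cdot 51^{2}\right) - 28 \left(4 - 17\right) = \left(\left(-898 + 484\right) + 2 \cdot 2601\right) - -364 = \left(-414 + 5202\right) + 364 = 4788 + 364 = 5152$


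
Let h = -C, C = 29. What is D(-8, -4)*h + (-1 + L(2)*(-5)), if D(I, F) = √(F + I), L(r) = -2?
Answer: 9 - 58*I*√3 ≈ 9.0 - 100.46*I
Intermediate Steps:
h = -29 (h = -1*29 = -29)
D(-8, -4)*h + (-1 + L(2)*(-5)) = √(-4 - 8)*(-29) + (-1 - 2*(-5)) = √(-12)*(-29) + (-1 + 10) = (2*I*√3)*(-29) + 9 = -58*I*√3 + 9 = 9 - 58*I*√3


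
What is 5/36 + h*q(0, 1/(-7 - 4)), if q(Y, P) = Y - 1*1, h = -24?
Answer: 869/36 ≈ 24.139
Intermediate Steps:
q(Y, P) = -1 + Y (q(Y, P) = Y - 1 = -1 + Y)
5/36 + h*q(0, 1/(-7 - 4)) = 5/36 - 24*(-1 + 0) = 5*(1/36) - 24*(-1) = 5/36 + 24 = 869/36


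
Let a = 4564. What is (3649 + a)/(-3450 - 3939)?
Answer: -8213/7389 ≈ -1.1115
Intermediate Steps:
(3649 + a)/(-3450 - 3939) = (3649 + 4564)/(-3450 - 3939) = 8213/(-7389) = 8213*(-1/7389) = -8213/7389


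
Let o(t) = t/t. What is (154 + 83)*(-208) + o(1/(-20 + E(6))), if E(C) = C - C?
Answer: -49295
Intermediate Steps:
E(C) = 0
o(t) = 1
(154 + 83)*(-208) + o(1/(-20 + E(6))) = (154 + 83)*(-208) + 1 = 237*(-208) + 1 = -49296 + 1 = -49295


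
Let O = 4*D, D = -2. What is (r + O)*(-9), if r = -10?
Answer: 162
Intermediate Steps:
O = -8 (O = 4*(-2) = -8)
(r + O)*(-9) = (-10 - 8)*(-9) = -18*(-9) = 162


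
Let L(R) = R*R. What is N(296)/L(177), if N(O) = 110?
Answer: 110/31329 ≈ 0.0035111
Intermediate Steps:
L(R) = R²
N(296)/L(177) = 110/(177²) = 110/31329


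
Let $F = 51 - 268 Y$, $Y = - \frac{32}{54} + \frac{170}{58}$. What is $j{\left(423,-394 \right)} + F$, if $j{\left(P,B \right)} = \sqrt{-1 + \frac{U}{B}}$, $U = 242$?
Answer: $- \frac{450775}{783} + \frac{i \sqrt{62646}}{197} \approx -575.7 + 1.2705 i$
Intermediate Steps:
$j{\left(P,B \right)} = \sqrt{-1 + \frac{242}{B}}$
$Y = \frac{1831}{783}$ ($Y = \left(-32\right) \frac{1}{54} + 170 \cdot \frac{1}{58} = - \frac{16}{27} + \frac{85}{29} = \frac{1831}{783} \approx 2.3384$)
$F = - \frac{450775}{783}$ ($F = 51 - \frac{490708}{783} = - \frac{450775}{783} \approx -575.7$)
$j{\left(423,-394 \right)} + F = \sqrt{\frac{242 - -394}{-394}} - \frac{450775}{783} = \sqrt{- \frac{242 + 394}{394}} - \frac{450775}{783} = \sqrt{\left(- \frac{1}{394}\right) 636} - \frac{450775}{783} = \sqrt{- \frac{318}{197}} - \frac{450775}{783} = \frac{i \sqrt{62646}}{197} - \frac{450775}{783} = - \frac{450775}{783} + \frac{i \sqrt{62646}}{197}$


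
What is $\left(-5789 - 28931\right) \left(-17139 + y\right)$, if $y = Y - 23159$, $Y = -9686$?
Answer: $1735444480$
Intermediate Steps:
$y = -32845$ ($y = -9686 - 23159 = -32845$)
$\left(-5789 - 28931\right) \left(-17139 + y\right) = \left(-5789 - 28931\right) \left(-17139 - 32845\right) = \left(-34720\right) \left(-49984\right) = 1735444480$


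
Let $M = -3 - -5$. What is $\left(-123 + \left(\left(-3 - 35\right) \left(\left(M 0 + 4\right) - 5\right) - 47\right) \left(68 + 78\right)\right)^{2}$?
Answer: $2064969$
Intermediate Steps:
$M = 2$ ($M = -3 + 5 = 2$)
$\left(-123 + \left(\left(-3 - 35\right) \left(\left(M 0 + 4\right) - 5\right) - 47\right) \left(68 + 78\right)\right)^{2} = \left(-123 + \left(\left(-3 - 35\right) \left(\left(2 \cdot 0 + 4\right) - 5\right) - 47\right) \left(68 + 78\right)\right)^{2} = \left(-123 + \left(\left(-3 - 35\right) \left(\left(0 + 4\right) - 5\right) - 47\right) 146\right)^{2} = \left(-123 + \left(\left(-3 - 35\right) \left(4 - 5\right) - 47\right) 146\right)^{2} = \left(-123 + \left(\left(-38\right) \left(-1\right) - 47\right) 146\right)^{2} = \left(-123 + \left(38 - 47\right) 146\right)^{2} = \left(-123 - 1314\right)^{2} = \left(-1437\right)^{2} = 2064969$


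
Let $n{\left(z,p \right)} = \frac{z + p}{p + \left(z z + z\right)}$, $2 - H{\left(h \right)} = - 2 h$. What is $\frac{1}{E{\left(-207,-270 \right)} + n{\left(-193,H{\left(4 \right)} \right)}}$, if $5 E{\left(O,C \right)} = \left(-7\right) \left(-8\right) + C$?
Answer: $- \frac{185330}{7933039} \approx -0.023362$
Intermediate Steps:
$H{\left(h \right)} = 2 + 2 h$ ($H{\left(h \right)} = 2 - - 2 h = 2 + 2 h$)
$n{\left(z,p \right)} = \frac{p + z}{p + z + z^{2}}$ ($n{\left(z,p \right)} = \frac{p + z}{p + \left(z^{2} + z\right)} = \frac{p + z}{p + \left(z + z^{2}\right)} = \frac{p + z}{p + z + z^{2}}$)
$E{\left(O,C \right)} = \frac{56}{5} + \frac{C}{5}$ ($E{\left(O,C \right)} = \frac{\left(-7\right) \left(-8\right) + C}{5} = \frac{56 + C}{5} = \frac{56}{5} + \frac{C}{5}$)
$\frac{1}{E{\left(-207,-270 \right)} + n{\left(-193,H{\left(4 \right)} \right)}} = \frac{1}{\left(\frac{56}{5} + \frac{1}{5} \left(-270\right)\right) + \frac{\left(2 + 2 \cdot 4\right) - 193}{\left(2 + 2 \cdot 4\right) - 193 + \left(-193\right)^{2}}} = \frac{1}{\left(\frac{56}{5} - 54\right) + \frac{\left(2 + 8\right) - 193}{\left(2 + 8\right) - 193 + 37249}} = \frac{1}{- \frac{214}{5} + \frac{10 - 193}{10 - 193 + 37249}} = \frac{1}{- \frac{214}{5} + \frac{1}{37066} \left(-183\right)} = \frac{1}{- \frac{214}{5} - \frac{183}{37066}} = \frac{1}{- \frac{7933039}{185330}} = - \frac{185330}{7933039}$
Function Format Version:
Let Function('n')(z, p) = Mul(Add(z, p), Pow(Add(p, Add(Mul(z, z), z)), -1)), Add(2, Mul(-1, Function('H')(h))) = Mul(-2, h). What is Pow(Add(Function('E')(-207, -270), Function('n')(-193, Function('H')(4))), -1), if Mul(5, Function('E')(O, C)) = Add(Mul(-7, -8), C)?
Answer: Rational(-185330, 7933039) ≈ -0.023362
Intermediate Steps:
Function('H')(h) = Add(2, Mul(2, h)) (Function('H')(h) = Add(2, Mul(-1, Mul(-2, h))) = Add(2, Mul(2, h)))
Function('n')(z, p) = Mul(Pow(Add(p, z, Pow(z, 2)), -1), Add(p, z)) (Function('n')(z, p) = Mul(Add(p, z), Pow(Add(p, Add(Pow(z, 2), z)), -1)) = Mul(Add(p, z), Pow(Add(p, Add(z, Pow(z, 2))), -1)) = Mul(Add(p, z), Pow(Add(p, z, Pow(z, 2)), -1)) = Mul(Pow(Add(p, z, Pow(z, 2)), -1), Add(p, z)))
Function('E')(O, C) = Add(Rational(56, 5), Mul(Rational(1, 5), C)) (Function('E')(O, C) = Mul(Rational(1, 5), Add(Mul(-7, -8), C)) = Mul(Rational(1, 5), Add(56, C)) = Add(Rational(56, 5), Mul(Rational(1, 5), C)))
Pow(Add(Function('E')(-207, -270), Function('n')(-193, Function('H')(4))), -1) = Pow(Add(Add(Rational(56, 5), Mul(Rational(1, 5), -270)), Mul(Pow(Add(Add(2, Mul(2, 4)), -193, Pow(-193, 2)), -1), Add(Add(2, Mul(2, 4)), -193))), -1) = Pow(Add(Add(Rational(56, 5), -54), Mul(Pow(Add(Add(2, 8), -193, 37249), -1), Add(Add(2, 8), -193))), -1) = Pow(Add(Rational(-214, 5), Mul(Pow(Add(10, -193, 37249), -1), Add(10, -193))), -1) = Pow(Add(Rational(-214, 5), Mul(Pow(37066, -1), -183)), -1) = Pow(Add(Rational(-214, 5), Mul(Rational(1, 37066), -183)), -1) = Pow(Add(Rational(-214, 5), Rational(-183, 37066)), -1) = Pow(Rational(-7933039, 185330), -1) = Rational(-185330, 7933039)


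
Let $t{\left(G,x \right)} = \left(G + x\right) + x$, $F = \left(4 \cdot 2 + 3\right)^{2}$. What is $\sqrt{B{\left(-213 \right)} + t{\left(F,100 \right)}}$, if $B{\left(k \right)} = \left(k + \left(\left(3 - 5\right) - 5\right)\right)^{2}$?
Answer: $\sqrt{48721} \approx 220.73$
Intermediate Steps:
$F = 121$ ($F = \left(8 + 3\right)^{2} = 11^{2} = 121$)
$B{\left(k \right)} = \left(-7 + k\right)^{2}$ ($B{\left(k \right)} = \left(k - 7\right)^{2} = \left(-7 + k\right)^{2}$)
$t{\left(G,x \right)} = G + 2 x$
$\sqrt{B{\left(-213 \right)} + t{\left(F,100 \right)}} = \sqrt{\left(-7 - 213\right)^{2} + \left(121 + 2 \cdot 100\right)} = \sqrt{\left(-220\right)^{2} + \left(121 + 200\right)} = \sqrt{48400 + 321} = \sqrt{48721}$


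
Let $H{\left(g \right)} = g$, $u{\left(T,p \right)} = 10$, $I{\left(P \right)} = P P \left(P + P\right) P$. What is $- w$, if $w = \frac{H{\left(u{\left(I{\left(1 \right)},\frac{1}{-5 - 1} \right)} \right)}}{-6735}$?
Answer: $\frac{2}{1347} \approx 0.0014848$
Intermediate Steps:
$I{\left(P \right)} = 2 P^{4}$ ($I{\left(P \right)} = P P 2 P P = P 2 P^{2} P = 2 P^{3} P = 2 P^{4}$)
$w = - \frac{2}{1347}$ ($w = \frac{10}{-6735} = 10 \left(- \frac{1}{6735}\right) = - \frac{2}{1347} \approx -0.0014848$)
$- w = \left(-1\right) \left(- \frac{2}{1347}\right) = \frac{2}{1347}$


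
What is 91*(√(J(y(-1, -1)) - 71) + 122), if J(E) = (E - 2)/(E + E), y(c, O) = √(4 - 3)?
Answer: 11102 + 91*I*√286/2 ≈ 11102.0 + 769.47*I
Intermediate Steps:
y(c, O) = 1 (y(c, O) = √1 = 1)
J(E) = (-2 + E)/(2*E) (J(E) = (-2 + E)/((2*E)) = (-2 + E)*(1/(2*E)) = (-2 + E)/(2*E))
91*(√(J(y(-1, -1)) - 71) + 122) = 91*(√((½)*(-2 + 1)/1 - 71) + 122) = 91*(√((½)*1*(-1) - 71) + 122) = 91*(√(-½ - 71) + 122) = 91*(√(-143/2) + 122) = 91*(I*√286/2 + 122) = 91*(122 + I*√286/2) = 11102 + 91*I*√286/2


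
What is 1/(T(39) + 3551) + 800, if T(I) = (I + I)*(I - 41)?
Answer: 2716001/3395 ≈ 800.00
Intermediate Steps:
T(I) = 2*I*(-41 + I) (T(I) = (2*I)*(-41 + I) = 2*I*(-41 + I))
1/(T(39) + 3551) + 800 = 1/(2*39*(-41 + 39) + 3551) + 800 = 1/(2*39*(-2) + 3551) + 800 = 1/(-156 + 3551) + 800 = 1/3395 + 800 = 2716001/3395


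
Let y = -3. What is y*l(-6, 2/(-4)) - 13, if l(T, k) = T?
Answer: 5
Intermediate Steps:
y*l(-6, 2/(-4)) - 13 = -3*(-6) - 13 = 18 - 13 = 5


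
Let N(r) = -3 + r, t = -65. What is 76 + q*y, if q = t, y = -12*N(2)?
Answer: -704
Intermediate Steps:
y = 12 (y = -12*(-3 + 2) = -12*(-1) = 12)
q = -65
76 + q*y = 76 - 65*12 = 76 - 780 = -704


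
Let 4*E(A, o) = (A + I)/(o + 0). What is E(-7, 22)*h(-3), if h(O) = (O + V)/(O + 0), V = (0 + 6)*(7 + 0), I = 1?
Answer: 39/44 ≈ 0.88636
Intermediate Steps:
V = 42 (V = 6*7 = 42)
E(A, o) = (1 + A)/(4*o) (E(A, o) = ((A + 1)/(o + 0))/4 = ((1 + A)/o)/4 = (1 + A)/(4*o))
h(O) = (42 + O)/O (h(O) = (O + 42)/(O + 0) = (42 + O)/O)
E(-7, 22)*h(-3) = ((¼)*(1 - 7)/22)*((42 - 3)/(-3)) = ((¼)*(1/22)*(-6))*(-⅓*39) = -3/44*(-13) = 39/44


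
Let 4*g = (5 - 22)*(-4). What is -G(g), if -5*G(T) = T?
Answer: 17/5 ≈ 3.4000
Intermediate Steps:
g = 17 (g = ((5 - 22)*(-4))/4 = (-17*(-4))/4 = (¼)*68 = 17)
G(T) = -T/5
-G(g) = -(-1)*17/5 = -1*(-17/5) = 17/5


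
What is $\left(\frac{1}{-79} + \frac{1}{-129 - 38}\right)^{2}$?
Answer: $\frac{60516}{174055249} \approx 0.00034768$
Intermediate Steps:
$\left(\frac{1}{-79} + \frac{1}{-129 - 38}\right)^{2} = \left(- \frac{1}{79} + \frac{1}{-167}\right)^{2} = \left(- \frac{1}{79} - \frac{1}{167}\right)^{2} = \left(- \frac{246}{13193}\right)^{2} = \frac{60516}{174055249}$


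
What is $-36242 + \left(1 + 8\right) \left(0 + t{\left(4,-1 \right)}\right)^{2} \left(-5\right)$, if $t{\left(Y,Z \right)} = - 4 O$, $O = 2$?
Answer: $-39122$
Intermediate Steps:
$t{\left(Y,Z \right)} = -8$ ($t{\left(Y,Z \right)} = \left(-4\right) 2 = -8$)
$-36242 + \left(1 + 8\right) \left(0 + t{\left(4,-1 \right)}\right)^{2} \left(-5\right) = -36242 + \left(1 + 8\right) \left(0 - 8\right)^{2} \left(-5\right) = -36242 + 9 \left(-8\right)^{2} \left(-5\right) = -36242 + 9 \cdot 64 \left(-5\right) = -36242 + 576 \left(-5\right) = -36242 - 2880 = -39122$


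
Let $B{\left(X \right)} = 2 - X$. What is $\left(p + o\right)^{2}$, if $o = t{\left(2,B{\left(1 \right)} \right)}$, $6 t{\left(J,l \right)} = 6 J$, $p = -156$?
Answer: $23716$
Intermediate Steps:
$t{\left(J,l \right)} = J$ ($t{\left(J,l \right)} = \frac{6 J}{6} = J$)
$o = 2$
$\left(p + o\right)^{2} = \left(-156 + 2\right)^{2} = \left(-154\right)^{2} = 23716$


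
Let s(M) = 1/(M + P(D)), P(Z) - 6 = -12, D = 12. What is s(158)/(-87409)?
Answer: -1/13286168 ≈ -7.5266e-8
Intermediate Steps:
P(Z) = -6 (P(Z) = 6 - 12 = -6)
s(M) = 1/(-6 + M) (s(M) = 1/(M - 6) = 1/(-6 + M))
s(158)/(-87409) = 1/((-6 + 158)*(-87409)) = -1/87409/152 = (1/152)*(-1/87409) = -1/13286168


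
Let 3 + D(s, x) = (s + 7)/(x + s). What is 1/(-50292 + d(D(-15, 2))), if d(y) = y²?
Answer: -169/8498387 ≈ -1.9886e-5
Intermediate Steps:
D(s, x) = -3 + (7 + s)/(s + x) (D(s, x) = -3 + (s + 7)/(x + s) = -3 + (7 + s)/(s + x))
1/(-50292 + d(D(-15, 2))) = 1/(-50292 + ((7 - 3*2 - 2*(-15))/(-15 + 2))²) = 1/(-50292 + ((7 - 6 + 30)/(-13))²) = 1/(-50292 + (-1/13*31)²) = 1/(-50292 + (-31/13)²) = 1/(-50292 + 961/169) = 1/(-8498387/169) = -169/8498387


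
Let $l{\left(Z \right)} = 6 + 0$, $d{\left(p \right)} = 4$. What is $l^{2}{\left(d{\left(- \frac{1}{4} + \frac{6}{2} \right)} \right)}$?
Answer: $36$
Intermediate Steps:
$l{\left(Z \right)} = 6$
$l^{2}{\left(d{\left(- \frac{1}{4} + \frac{6}{2} \right)} \right)} = 6^{2} = 36$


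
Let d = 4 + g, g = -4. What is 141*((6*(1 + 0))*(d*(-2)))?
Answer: 0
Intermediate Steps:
d = 0 (d = 4 - 4 = 0)
141*((6*(1 + 0))*(d*(-2))) = 141*((6*(1 + 0))*(0*(-2))) = 141*((6*1)*0) = 141*(6*0) = 141*0 = 0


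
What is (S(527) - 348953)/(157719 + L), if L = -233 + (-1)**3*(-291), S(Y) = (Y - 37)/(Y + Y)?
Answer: -183897986/83148479 ≈ -2.2117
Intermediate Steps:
S(Y) = (-37 + Y)/(2*Y) (S(Y) = (-37 + Y)/((2*Y)) = (-37 + Y)*(1/(2*Y)) = (-37 + Y)/(2*Y))
L = 58 (L = -233 - 1*(-291) = -233 + 291 = 58)
(S(527) - 348953)/(157719 + L) = ((1/2)*(-37 + 527)/527 - 348953)/(157719 + 58) = ((1/2)*(1/527)*490 - 348953)/157777 = (245/527 - 348953)*(1/157777) = -183897986/527*1/157777 = -183897986/83148479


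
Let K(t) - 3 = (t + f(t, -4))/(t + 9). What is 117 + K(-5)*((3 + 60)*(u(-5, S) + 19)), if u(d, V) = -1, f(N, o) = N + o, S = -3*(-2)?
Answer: -450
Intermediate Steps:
S = 6
K(t) = 3 + (-4 + 2*t)/(9 + t) (K(t) = 3 + (t + (t - 4))/(t + 9) = 3 + (t + (-4 + t))/(9 + t) = 3 + (-4 + 2*t)/(9 + t))
117 + K(-5)*((3 + 60)*(u(-5, S) + 19)) = 117 + ((23 + 5*(-5))/(9 - 5))*((3 + 60)*(-1 + 19)) = 117 + ((23 - 25)/4)*(63*18) = 117 + ((1/4)*(-2))*1134 = 117 - 1/2*1134 = 117 - 567 = -450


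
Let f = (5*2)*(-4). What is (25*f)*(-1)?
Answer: 1000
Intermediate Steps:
f = -40 (f = 10*(-4) = -40)
(25*f)*(-1) = (25*(-40))*(-1) = -1000*(-1) = 1000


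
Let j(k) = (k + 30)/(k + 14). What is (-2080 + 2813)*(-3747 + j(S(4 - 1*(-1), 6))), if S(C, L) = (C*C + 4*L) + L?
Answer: -189449714/69 ≈ -2.7456e+6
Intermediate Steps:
S(C, L) = C² + 5*L (S(C, L) = (C² + 4*L) + L = C² + 5*L)
j(k) = (30 + k)/(14 + k)
(-2080 + 2813)*(-3747 + j(S(4 - 1*(-1), 6))) = (-2080 + 2813)*(-3747 + (30 + ((4 - 1*(-1))² + 5*6))/(14 + ((4 - 1*(-1))² + 5*6))) = 733*(-3747 + (30 + ((4 + 1)² + 30))/(14 + ((4 + 1)² + 30))) = 733*(-3747 + (30 + (5² + 30))/(14 + (5² + 30))) = 733*(-3747 + (30 + (25 + 30))/(14 + (25 + 30))) = 733*(-3747 + (30 + 55)/(14 + 55)) = 733*(-3747 + 85/69) = 733*(-258458/69) = -189449714/69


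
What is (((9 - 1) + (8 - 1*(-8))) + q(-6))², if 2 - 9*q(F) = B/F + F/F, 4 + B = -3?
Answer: 1677025/2916 ≈ 575.11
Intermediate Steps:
B = -7 (B = -4 - 3 = -7)
q(F) = ⅑ + 7/(9*F) (q(F) = 2/9 - (-7/F + F/F)/9 = 2/9 - (-7/F + 1)/9 = 2/9 - (1 - 7/F)/9 = 2/9 + (-⅑ + 7/(9*F)) = ⅑ + 7/(9*F))
(((9 - 1) + (8 - 1*(-8))) + q(-6))² = (((9 - 1) + (8 - 1*(-8))) + (⅑)*(7 - 6)/(-6))² = ((8 + (8 + 8)) + (⅑)*(-⅙)*1)² = ((8 + 16) - 1/54)² = (24 - 1/54)² = (1295/54)² = 1677025/2916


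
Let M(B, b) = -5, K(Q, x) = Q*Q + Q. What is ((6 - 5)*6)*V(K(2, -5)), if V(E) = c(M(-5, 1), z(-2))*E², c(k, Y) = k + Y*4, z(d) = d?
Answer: -2808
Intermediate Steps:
K(Q, x) = Q + Q² (K(Q, x) = Q² + Q = Q + Q²)
c(k, Y) = k + 4*Y
V(E) = -13*E² (V(E) = (-5 + 4*(-2))*E² = (-5 - 8)*E² = -13*E²)
((6 - 5)*6)*V(K(2, -5)) = ((6 - 5)*6)*(-13*4*(1 + 2)²) = (1*6)*(-13*(2*3)²) = 6*(-13*6²) = 6*(-13*36) = 6*(-468) = -2808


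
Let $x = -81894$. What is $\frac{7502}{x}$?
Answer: $- \frac{3751}{40947} \approx -0.091606$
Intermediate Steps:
$\frac{7502}{x} = \frac{7502}{-81894} = 7502 \left(- \frac{1}{81894}\right) = - \frac{3751}{40947}$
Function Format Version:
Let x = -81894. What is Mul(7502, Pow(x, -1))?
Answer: Rational(-3751, 40947) ≈ -0.091606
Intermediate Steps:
Mul(7502, Pow(x, -1)) = Mul(7502, Pow(-81894, -1)) = Mul(7502, Rational(-1, 81894)) = Rational(-3751, 40947)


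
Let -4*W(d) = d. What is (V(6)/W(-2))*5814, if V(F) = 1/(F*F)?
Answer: 323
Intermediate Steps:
V(F) = F⁻² (V(F) = 1/(F²) = F⁻²)
W(d) = -d/4
(V(6)/W(-2))*5814 = (1/(6²*((-¼*(-2)))))*5814 = (1/(36*(½)))*5814 = ((1/36)*2)*5814 = (1/18)*5814 = 323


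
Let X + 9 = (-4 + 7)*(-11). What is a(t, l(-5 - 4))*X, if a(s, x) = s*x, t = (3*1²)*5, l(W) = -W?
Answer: -5670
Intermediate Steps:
t = 15 (t = (3*1)*5 = 3*5 = 15)
X = -42 (X = -9 + (-4 + 7)*(-11) = -9 + 3*(-11) = -9 - 33 = -42)
a(t, l(-5 - 4))*X = (15*(-(-5 - 4)))*(-42) = (15*(-1*(-9)))*(-42) = (15*9)*(-42) = 135*(-42) = -5670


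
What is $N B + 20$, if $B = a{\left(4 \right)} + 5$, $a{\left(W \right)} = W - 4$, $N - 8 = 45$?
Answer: $285$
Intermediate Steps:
$N = 53$ ($N = 8 + 45 = 53$)
$a{\left(W \right)} = -4 + W$
$B = 5$ ($B = \left(-4 + 4\right) + 5 = 0 + 5 = 5$)
$N B + 20 = 53 \cdot 5 + 20 = 265 + 20 = 285$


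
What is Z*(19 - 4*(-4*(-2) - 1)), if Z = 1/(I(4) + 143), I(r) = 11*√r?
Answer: -3/55 ≈ -0.054545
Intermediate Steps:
Z = 1/165 (Z = 1/(11*√4 + 143) = 1/(11*2 + 143) = 1/(22 + 143) = 1/165 ≈ 0.0060606)
Z*(19 - 4*(-4*(-2) - 1)) = (19 - 4*(-4*(-2) - 1))/165 = (19 - 4*(8 - 1))/165 = (19 - 4*7)/165 = (19 - 28)/165 = (1/165)*(-9) = -3/55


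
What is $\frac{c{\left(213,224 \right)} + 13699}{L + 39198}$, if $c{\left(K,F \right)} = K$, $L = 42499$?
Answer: $\frac{13912}{81697} \approx 0.17029$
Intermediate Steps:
$\frac{c{\left(213,224 \right)} + 13699}{L + 39198} = \frac{213 + 13699}{42499 + 39198} = \frac{13912}{81697}$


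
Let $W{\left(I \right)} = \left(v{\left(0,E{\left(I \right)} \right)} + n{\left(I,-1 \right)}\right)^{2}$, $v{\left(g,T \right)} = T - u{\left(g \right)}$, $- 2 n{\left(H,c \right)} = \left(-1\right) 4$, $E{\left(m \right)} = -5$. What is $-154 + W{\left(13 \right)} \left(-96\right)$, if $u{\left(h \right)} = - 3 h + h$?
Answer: $-1018$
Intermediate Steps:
$n{\left(H,c \right)} = 2$ ($n{\left(H,c \right)} = - \frac{\left(-1\right) 4}{2} = \left(- \frac{1}{2}\right) \left(-4\right) = 2$)
$u{\left(h \right)} = - 2 h$
$v{\left(g,T \right)} = T + 2 g$ ($v{\left(g,T \right)} = T - - 2 g = T + 2 g$)
$W{\left(I \right)} = 9$ ($W{\left(I \right)} = \left(\left(-5 + 2 \cdot 0\right) + 2\right)^{2} = \left(\left(-5 + 0\right) + 2\right)^{2} = \left(-5 + 2\right)^{2} = \left(-3\right)^{2} = 9$)
$-154 + W{\left(13 \right)} \left(-96\right) = -154 + 9 \left(-96\right) = -154 - 864 = -1018$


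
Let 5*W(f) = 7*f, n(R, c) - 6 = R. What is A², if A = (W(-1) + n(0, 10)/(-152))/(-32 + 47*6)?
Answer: 299209/9025000000 ≈ 3.3153e-5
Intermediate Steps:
n(R, c) = 6 + R
W(f) = 7*f/5 (W(f) = (7*f)/5 = 7*f/5)
A = -547/95000 (A = ((7/5)*(-1) + (6 + 0)/(-152))/(-32 + 47*6) = (-7/5 + 6*(-1/152))/(-32 + 282) = (-7/5 - 3/76)/250 = -547/380*1/250 = -547/95000 ≈ -0.0057579)
A² = (-547/95000)² = 299209/9025000000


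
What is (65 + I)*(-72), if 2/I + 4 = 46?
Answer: -32784/7 ≈ -4683.4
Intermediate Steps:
I = 1/21 (I = 2/(-4 + 46) = 2/42 = 2*(1/42) = 1/21 ≈ 0.047619)
(65 + I)*(-72) = (65 + 1/21)*(-72) = (1366/21)*(-72) = -32784/7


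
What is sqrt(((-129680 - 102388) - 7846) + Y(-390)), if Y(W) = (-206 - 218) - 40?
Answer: I*sqrt(240378) ≈ 490.28*I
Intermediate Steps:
Y(W) = -464 (Y(W) = -424 - 40 = -464)
sqrt(((-129680 - 102388) - 7846) + Y(-390)) = sqrt(((-129680 - 102388) - 7846) - 464) = sqrt((-232068 - 7846) - 464) = sqrt(-239914 - 464) = sqrt(-240378) = I*sqrt(240378)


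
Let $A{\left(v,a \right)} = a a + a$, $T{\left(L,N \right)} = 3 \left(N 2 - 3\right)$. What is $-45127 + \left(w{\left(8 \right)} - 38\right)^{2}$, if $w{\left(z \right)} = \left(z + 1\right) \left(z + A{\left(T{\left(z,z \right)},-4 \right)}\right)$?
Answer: $-24963$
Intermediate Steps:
$T{\left(L,N \right)} = -9 + 6 N$ ($T{\left(L,N \right)} = 3 \left(2 N - 3\right) = 3 \left(-3 + 2 N\right) = -9 + 6 N$)
$A{\left(v,a \right)} = a + a^{2}$ ($A{\left(v,a \right)} = a^{2} + a = a + a^{2}$)
$w{\left(z \right)} = \left(1 + z\right) \left(12 + z\right)$ ($w{\left(z \right)} = \left(z + 1\right) \left(z - 4 \left(1 - 4\right)\right) = \left(1 + z\right) \left(z - -12\right) = \left(1 + z\right) \left(z + 12\right) = \left(1 + z\right) \left(12 + z\right)$)
$-45127 + \left(w{\left(8 \right)} - 38\right)^{2} = -45127 + \left(\left(12 + 8^{2} + 13 \cdot 8\right) - 38\right)^{2} = -45127 + \left(\left(12 + 64 + 104\right) - 38\right)^{2} = -45127 + \left(180 - 38\right)^{2} = -45127 + 142^{2} = -45127 + 20164 = -24963$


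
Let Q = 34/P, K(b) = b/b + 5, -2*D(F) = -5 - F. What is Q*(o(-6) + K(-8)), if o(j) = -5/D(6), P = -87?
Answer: -1904/957 ≈ -1.9896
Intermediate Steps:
D(F) = 5/2 + F/2 (D(F) = -(-5 - F)/2 = 5/2 + F/2)
o(j) = -10/11 (o(j) = -5/(5/2 + (½)*6) = -5/(5/2 + 3) = -5/11/2 = -5*2/11 = -10/11)
K(b) = 6 (K(b) = 1 + 5 = 6)
Q = -34/87 (Q = 34/(-87) = 34*(-1/87) = -34/87 ≈ -0.39080)
Q*(o(-6) + K(-8)) = -34*(-10/11 + 6)/87 = -34/87*56/11 = -1904/957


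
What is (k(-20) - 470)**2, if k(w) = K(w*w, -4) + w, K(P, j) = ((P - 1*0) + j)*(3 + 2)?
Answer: 2220100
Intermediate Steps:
K(P, j) = 5*P + 5*j (K(P, j) = ((P + 0) + j)*5 = (P + j)*5 = 5*P + 5*j)
k(w) = -20 + w + 5*w**2 (k(w) = (5*(w*w) + 5*(-4)) + w = (5*w**2 - 20) + w = (-20 + 5*w**2) + w = -20 + w + 5*w**2)
(k(-20) - 470)**2 = ((-20 - 20 + 5*(-20)**2) - 470)**2 = ((-20 - 20 + 5*400) - 470)**2 = ((-20 - 20 + 2000) - 470)**2 = (1960 - 470)**2 = 1490**2 = 2220100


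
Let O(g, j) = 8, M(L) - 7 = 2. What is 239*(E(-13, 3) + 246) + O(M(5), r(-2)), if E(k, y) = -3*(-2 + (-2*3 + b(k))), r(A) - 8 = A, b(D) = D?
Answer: 73859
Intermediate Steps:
M(L) = 9 (M(L) = 7 + 2 = 9)
r(A) = 8 + A
E(k, y) = 24 - 3*k (E(k, y) = -3*(-2 + (-2*3 + k)) = -3*(-2 + (-6 + k)) = -3*(-8 + k) = 24 - 3*k)
239*(E(-13, 3) + 246) + O(M(5), r(-2)) = 239*((24 - 3*(-13)) + 246) + 8 = 239*((24 + 39) + 246) + 8 = 239*(63 + 246) + 8 = 239*309 + 8 = 73851 + 8 = 73859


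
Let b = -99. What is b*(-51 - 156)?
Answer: 20493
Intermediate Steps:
b*(-51 - 156) = -99*(-51 - 156) = -99*(-207) = 20493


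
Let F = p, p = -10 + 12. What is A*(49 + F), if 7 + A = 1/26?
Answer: -9231/26 ≈ -355.04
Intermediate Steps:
p = 2
F = 2
A = -181/26 (A = -7 + 1/26 = -181/26 ≈ -6.9615)
A*(49 + F) = -181*(49 + 2)/26 = -181/26*51 = -9231/26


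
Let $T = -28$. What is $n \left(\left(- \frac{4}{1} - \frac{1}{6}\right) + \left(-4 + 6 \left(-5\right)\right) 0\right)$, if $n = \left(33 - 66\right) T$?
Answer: $-3850$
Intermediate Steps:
$n = 924$ ($n = \left(33 - 66\right) \left(-28\right) = \left(-33\right) \left(-28\right) = 924$)
$n \left(\left(- \frac{4}{1} - \frac{1}{6}\right) + \left(-4 + 6 \left(-5\right)\right) 0\right) = 924 \left(\left(- \frac{4}{1} - \frac{1}{6}\right) + \left(-4 + 6 \left(-5\right)\right) 0\right) = 924 \left(\left(\left(-4\right) 1 - \frac{1}{6}\right) + \left(-4 - 30\right) 0\right) = 924 \left(\left(-4 - \frac{1}{6}\right) - 0\right) = 924 \left(- \frac{25}{6} + 0\right) = 924 \left(- \frac{25}{6}\right) = -3850$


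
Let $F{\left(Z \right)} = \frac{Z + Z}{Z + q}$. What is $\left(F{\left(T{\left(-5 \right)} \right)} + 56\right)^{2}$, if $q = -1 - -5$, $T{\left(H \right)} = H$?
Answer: $4356$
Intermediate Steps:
$q = 4$ ($q = -1 + 5 = 4$)
$F{\left(Z \right)} = \frac{2 Z}{4 + Z}$ ($F{\left(Z \right)} = \frac{Z + Z}{Z + 4} = \frac{2 Z}{4 + Z}$)
$\left(F{\left(T{\left(-5 \right)} \right)} + 56\right)^{2} = \left(2 \left(-5\right) \frac{1}{4 - 5} + 56\right)^{2} = \left(2 \left(-5\right) \frac{1}{-1} + 56\right)^{2} = \left(2 \left(-5\right) \left(-1\right) + 56\right)^{2} = \left(10 + 56\right)^{2} = 66^{2} = 4356$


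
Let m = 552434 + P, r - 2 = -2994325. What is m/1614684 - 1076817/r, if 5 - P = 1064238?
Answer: 4387822633/102869902956 ≈ 0.042654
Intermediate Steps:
r = -2994323 (r = 2 - 2994325 = -2994323)
P = -1064233 (P = 5 - 1*1064238 = 5 - 1064238 = -1064233)
m = -511799 (m = 552434 - 1064233 = -511799)
m/1614684 - 1076817/r = -511799/1614684 - 1076817/(-2994323) = -511799*1/1614684 - 1076817*(-1/2994323) = -511799/1614684 + 22911/63709 = 4387822633/102869902956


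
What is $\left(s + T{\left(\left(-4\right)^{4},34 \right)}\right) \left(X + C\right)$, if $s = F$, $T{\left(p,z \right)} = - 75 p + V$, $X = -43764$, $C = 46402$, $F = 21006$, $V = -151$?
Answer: $4365890$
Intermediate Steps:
$T{\left(p,z \right)} = -151 - 75 p$ ($T{\left(p,z \right)} = - 75 p - 151 = -151 - 75 p$)
$s = 21006$
$\left(s + T{\left(\left(-4\right)^{4},34 \right)}\right) \left(X + C\right) = \left(21006 - \left(151 + 75 \left(-4\right)^{4}\right)\right) \left(-43764 + 46402\right) = \left(21006 - 19351\right) 2638 = 1655 \cdot 2638 = 4365890$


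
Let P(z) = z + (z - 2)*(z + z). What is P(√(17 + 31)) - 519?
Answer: -423 - 12*√3 ≈ -443.78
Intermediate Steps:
P(z) = z + 2*z*(-2 + z) (P(z) = z + (-2 + z)*(2*z) = z + 2*z*(-2 + z))
P(√(17 + 31)) - 519 = √(17 + 31)*(-3 + 2*√(17 + 31)) - 519 = √48*(-3 + 2*√48) - 519 = (4*√3)*(-3 + 2*(4*√3)) - 519 = (4*√3)*(-3 + 8*√3) - 519 = 4*√3*(-3 + 8*√3) - 519 = -519 + 4*√3*(-3 + 8*√3)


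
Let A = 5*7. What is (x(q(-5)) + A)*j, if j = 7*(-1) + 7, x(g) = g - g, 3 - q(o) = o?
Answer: 0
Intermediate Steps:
q(o) = 3 - o
A = 35
x(g) = 0
j = 0 (j = -7 + 7 = 0)
(x(q(-5)) + A)*j = (0 + 35)*0 = 35*0 = 0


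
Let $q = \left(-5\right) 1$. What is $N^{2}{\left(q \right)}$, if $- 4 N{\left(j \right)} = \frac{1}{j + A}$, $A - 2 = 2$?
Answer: $\frac{1}{16} \approx 0.0625$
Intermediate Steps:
$A = 4$ ($A = 2 + 2 = 4$)
$q = -5$
$N{\left(j \right)} = - \frac{1}{4 \left(4 + j\right)}$ ($N{\left(j \right)} = - \frac{1}{4 \left(j + 4\right)} = - \frac{1}{4 \left(4 + j\right)}$)
$N^{2}{\left(q \right)} = \left(- \frac{1}{16 + 4 \left(-5\right)}\right)^{2} = \left(- \frac{1}{16 - 20}\right)^{2} = \left(- \frac{1}{-4}\right)^{2} = \left(\left(-1\right) \left(- \frac{1}{4}\right)\right)^{2} = \left(\frac{1}{4}\right)^{2} = \frac{1}{16}$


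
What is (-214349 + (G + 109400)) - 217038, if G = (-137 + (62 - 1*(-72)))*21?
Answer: -322050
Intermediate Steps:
G = -63 (G = (-137 + (62 + 72))*21 = (-137 + 134)*21 = -3*21 = -63)
(-214349 + (G + 109400)) - 217038 = (-214349 + (-63 + 109400)) - 217038 = (-214349 + 109337) - 217038 = -105012 - 217038 = -322050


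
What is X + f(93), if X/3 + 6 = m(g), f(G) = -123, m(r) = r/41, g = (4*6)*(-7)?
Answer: -6285/41 ≈ -153.29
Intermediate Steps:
g = -168 (g = 24*(-7) = -168)
m(r) = r/41 (m(r) = r*(1/41) = r/41)
X = -1242/41 (X = -18 + 3*((1/41)*(-168)) = -18 + 3*(-168/41) = -18 - 504/41 = -1242/41 ≈ -30.293)
X + f(93) = -1242/41 - 123 = -6285/41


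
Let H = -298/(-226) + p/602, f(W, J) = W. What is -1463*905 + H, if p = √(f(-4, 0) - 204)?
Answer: -149613546/113 + 2*I*√13/301 ≈ -1.324e+6 + 0.023957*I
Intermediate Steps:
p = 4*I*√13 (p = √(-4 - 204) = √(-208) = 4*I*√13 ≈ 14.422*I)
H = 149/113 + 2*I*√13/301 (H = -298/(-226) + (4*I*√13)/602 = -298*(-1/226) + (4*I*√13)*(1/602) = 149/113 + 2*I*√13/301 ≈ 1.3186 + 0.023957*I)
-1463*905 + H = -1463*905 + (149/113 + 2*I*√13/301) = -1324015 + (149/113 + 2*I*√13/301) = -149613546/113 + 2*I*√13/301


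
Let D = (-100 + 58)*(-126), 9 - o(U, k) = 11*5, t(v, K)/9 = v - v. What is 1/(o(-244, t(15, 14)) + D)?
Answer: 1/5246 ≈ 0.00019062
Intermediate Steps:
t(v, K) = 0 (t(v, K) = 9*(v - v) = 9*0 = 0)
o(U, k) = -46 (o(U, k) = 9 - 11*5 = 9 - 1*55 = 9 - 55 = -46)
D = 5292 (D = -42*(-126) = 5292)
1/(o(-244, t(15, 14)) + D) = 1/(-46 + 5292) = 1/5246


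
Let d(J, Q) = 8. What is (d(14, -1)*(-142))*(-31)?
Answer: 35216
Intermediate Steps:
(d(14, -1)*(-142))*(-31) = (8*(-142))*(-31) = -1136*(-31) = 35216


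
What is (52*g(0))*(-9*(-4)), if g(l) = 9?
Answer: 16848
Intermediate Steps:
(52*g(0))*(-9*(-4)) = (52*9)*(-9*(-4)) = 468*36 = 16848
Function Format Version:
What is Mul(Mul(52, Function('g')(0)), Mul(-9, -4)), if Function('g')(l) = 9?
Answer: 16848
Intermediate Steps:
Mul(Mul(52, Function('g')(0)), Mul(-9, -4)) = Mul(Mul(52, 9), Mul(-9, -4)) = Mul(468, 36) = 16848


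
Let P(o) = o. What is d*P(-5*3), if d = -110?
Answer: 1650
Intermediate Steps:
d*P(-5*3) = -(-550)*3 = -110*(-15) = 1650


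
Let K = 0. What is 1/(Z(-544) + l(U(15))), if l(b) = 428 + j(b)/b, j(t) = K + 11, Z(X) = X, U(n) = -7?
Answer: -7/823 ≈ -0.0085055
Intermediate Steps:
j(t) = 11 (j(t) = 0 + 11 = 11)
l(b) = 428 + 11/b
1/(Z(-544) + l(U(15))) = 1/(-544 + (428 + 11/(-7))) = 1/(-544 + (428 + 11*(-⅐))) = 1/(-544 + (428 - 11/7)) = 1/(-544 + 2985/7) = 1/(-823/7) = -7/823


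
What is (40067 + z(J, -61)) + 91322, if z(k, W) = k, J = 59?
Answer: 131448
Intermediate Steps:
(40067 + z(J, -61)) + 91322 = (40067 + 59) + 91322 = 40126 + 91322 = 131448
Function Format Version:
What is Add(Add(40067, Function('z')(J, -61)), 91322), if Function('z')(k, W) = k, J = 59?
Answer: 131448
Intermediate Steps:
Add(Add(40067, Function('z')(J, -61)), 91322) = Add(Add(40067, 59), 91322) = Add(40126, 91322) = 131448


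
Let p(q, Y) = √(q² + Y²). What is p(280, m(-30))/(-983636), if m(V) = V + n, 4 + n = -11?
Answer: -5*√3217/983636 ≈ -0.00028831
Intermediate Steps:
n = -15 (n = -4 - 11 = -15)
m(V) = -15 + V (m(V) = V - 15 = -15 + V)
p(q, Y) = √(Y² + q²)
p(280, m(-30))/(-983636) = √((-15 - 30)² + 280²)/(-983636) = √((-45)² + 78400)*(-1/983636) = √(2025 + 78400)*(-1/983636) = √80425*(-1/983636) = (5*√3217)*(-1/983636) = -5*√3217/983636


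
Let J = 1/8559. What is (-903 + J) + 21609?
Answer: 177222655/8559 ≈ 20706.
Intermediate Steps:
J = 1/8559 ≈ 0.00011684
(-903 + J) + 21609 = (-903 + 1/8559) + 21609 = -7728776/8559 + 21609 = 177222655/8559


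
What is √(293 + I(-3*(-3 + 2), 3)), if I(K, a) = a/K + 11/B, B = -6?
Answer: √10518/6 ≈ 17.093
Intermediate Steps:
I(K, a) = -11/6 + a/K (I(K, a) = a/K + 11/(-6) = a/K + 11*(-⅙) = a/K - 11/6 = -11/6 + a/K)
√(293 + I(-3*(-3 + 2), 3)) = √(293 + (-11/6 + 3/((-3*(-3 + 2))))) = √(293 + (-11/6 + 3/((-3*(-1))))) = √(293 + (-11/6 + 3/3)) = √(293 + (-11/6 + 3*(⅓))) = √(293 + (-11/6 + 1)) = √(293 - ⅚) = √(1753/6) = √10518/6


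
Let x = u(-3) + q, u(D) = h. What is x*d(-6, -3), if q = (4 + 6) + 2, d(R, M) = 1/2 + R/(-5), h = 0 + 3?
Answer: 51/2 ≈ 25.500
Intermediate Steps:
h = 3
u(D) = 3
d(R, M) = ½ - R/5 (d(R, M) = 1*(½) + R*(-⅕) = ½ - R/5)
q = 12 (q = 10 + 2 = 12)
x = 15 (x = 3 + 12 = 15)
x*d(-6, -3) = 15*(½ - ⅕*(-6)) = 15*(½ + 6/5) = 15*(17/10) = 51/2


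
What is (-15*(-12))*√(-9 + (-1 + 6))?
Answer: 360*I ≈ 360.0*I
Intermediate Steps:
(-15*(-12))*√(-9 + (-1 + 6)) = 180*√(-9 + 5) = 180*√(-4) = 180*(2*I) = 360*I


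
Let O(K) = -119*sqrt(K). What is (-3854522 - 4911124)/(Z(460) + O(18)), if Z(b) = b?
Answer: 2016098580/21649 + 1564667811*sqrt(2)/21649 ≈ 1.9534e+5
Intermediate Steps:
(-3854522 - 4911124)/(Z(460) + O(18)) = (-3854522 - 4911124)/(460 - 357*sqrt(2)) = -8765646/(460 - 357*sqrt(2))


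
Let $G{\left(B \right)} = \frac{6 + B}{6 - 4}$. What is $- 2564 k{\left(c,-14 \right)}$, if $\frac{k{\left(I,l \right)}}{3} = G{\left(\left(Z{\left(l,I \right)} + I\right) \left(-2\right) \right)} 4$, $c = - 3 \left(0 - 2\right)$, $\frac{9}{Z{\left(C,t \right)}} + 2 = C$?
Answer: $74997$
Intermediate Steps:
$Z{\left(C,t \right)} = \frac{9}{-2 + C}$
$c = 6$ ($c = \left(-3\right) \left(-2\right) = 6$)
$G{\left(B \right)} = 3 + \frac{B}{2}$ ($G{\left(B \right)} = \frac{6 + B}{2} = \left(6 + B\right) \frac{1}{2} = 3 + \frac{B}{2}$)
$k{\left(I,l \right)} = 36 - \frac{108}{-2 + l} - 12 I$ ($k{\left(I,l \right)} = 3 \left(3 + \frac{\left(\frac{9}{-2 + l} + I\right) \left(-2\right)}{2}\right) 4 = 3 \left(3 + \frac{\left(I + \frac{9}{-2 + l}\right) \left(-2\right)}{2}\right) 4 = 3 \left(3 + \frac{- \frac{18}{-2 + l} - 2 I}{2}\right) 4 = 3 \left(3 - \left(I + \frac{9}{-2 + l}\right)\right) 4 = 3 \left(3 - I - \frac{9}{-2 + l}\right) 4 = 3 \left(12 - \frac{36}{-2 + l} - 4 I\right) = 36 - \frac{108}{-2 + l} - 12 I$)
$- 2564 k{\left(c,-14 \right)} = - 2564 \frac{12 \left(-9 + \left(-2 - 14\right) \left(3 - 6\right)\right)}{-2 - 14} = - 2564 \frac{12 \left(-9 - 16 \left(3 - 6\right)\right)}{-16} = - 2564 \cdot 12 \left(- \frac{1}{16}\right) \left(-9 - -48\right) = - 2564 \cdot 12 \left(- \frac{1}{16}\right) \left(-9 + 48\right) = - 2564 \cdot 12 \left(- \frac{1}{16}\right) 39 = \left(-2564\right) \left(- \frac{117}{4}\right) = 74997$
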